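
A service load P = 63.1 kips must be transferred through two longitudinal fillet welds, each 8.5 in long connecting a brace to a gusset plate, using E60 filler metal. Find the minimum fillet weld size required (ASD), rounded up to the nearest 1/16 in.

E60XX → F_EXX = 60 ksi.
Total weld length L = 17 in.
Required throat t_e = P × Ω / (0.6 F_EXX × L) = 63.1 × 2.0 / (0.6 × 60 × 17) = 0.2062 in.
Required leg w = t_e / 0.707 = 0.2917 in → use 5/16 in.

w = 5/16 in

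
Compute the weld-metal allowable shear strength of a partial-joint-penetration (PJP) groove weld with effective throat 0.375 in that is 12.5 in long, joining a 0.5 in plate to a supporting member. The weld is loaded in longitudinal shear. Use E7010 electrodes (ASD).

R_n/Ω ≈ 98.4 kips

E70XX → F_EXX = 70 ksi.
Effective throat (given) t_e = 0.375 in.
A_we = 0.375 × 12.5 = 4.688 in².
F_nw = 0.6 F_EXX = 42 ksi.
R_n/Ω = (42 × 4.688) / 2.0 = 98.44 kips.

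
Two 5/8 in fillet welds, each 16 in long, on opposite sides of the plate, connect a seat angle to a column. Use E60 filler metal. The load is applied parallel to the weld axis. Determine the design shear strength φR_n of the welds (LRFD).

E60XX → F_EXX = 60 ksi.
Effective throat t_e = 0.707 × 0.625 = 0.4419 in.
Total length L = 32 in; A_we = 0.4419 × 32 = 14.14 in².
F_nw = 0.6 F_EXX = 0.6 × 60 = 36 ksi.
φR_n = 0.75 × 36 × 14.14 = 381.8 kip.

φR_n ≈ 382 kip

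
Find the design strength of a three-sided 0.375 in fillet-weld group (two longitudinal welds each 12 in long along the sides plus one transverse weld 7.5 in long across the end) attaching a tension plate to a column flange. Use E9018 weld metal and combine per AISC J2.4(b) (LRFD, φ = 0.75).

φR_n ≈ 340 kip

E90XX → F_EXX = 90 ksi.
t_e = 0.707 × 0.375 = 0.2651 in.
R_nwl = 0.6 × 90 × 0.2651 × 24 = 343.6 kip (longitudinal, 2 welds).
R_nwt = 0.6 × 90 × 0.2651 × 7.5 = 107.4 kip (transverse, base value).
(i) R_nwl + R_nwt = 451 kip; (ii) 0.85 R_nwl + 1.5 R_nwt = 453.1 kip.
R_n = max = 453.1 kip [governs: (ii)]; φR_n = 339.8 kip.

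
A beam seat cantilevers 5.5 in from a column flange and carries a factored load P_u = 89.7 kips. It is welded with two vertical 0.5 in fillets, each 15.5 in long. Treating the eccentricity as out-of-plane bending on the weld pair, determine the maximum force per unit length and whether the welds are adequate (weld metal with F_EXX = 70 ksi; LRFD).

f_max ≈ 6.81 kip/in; adequate

L_w = 2 × 15.5 = 31 in; section modulus (unit throat) S = 2 × L²/6 = 80.08 in².
Direct shear f_v = P/L_w = 89.7/31 = 2.894 kip/in.
Moment M = P × e = 89.7 × 5.5 = 493.35 kip·in; bending f_b = M/S = 6.16 kip/in.
f_max = √(f_v² + f_b²) = √(2.894² + 6.16²) = 6.806 kip/in.
φr_n = 0.75 × 0.6 × 70 × (0.707 × 0.5) = 11.14 kip/in → adequate.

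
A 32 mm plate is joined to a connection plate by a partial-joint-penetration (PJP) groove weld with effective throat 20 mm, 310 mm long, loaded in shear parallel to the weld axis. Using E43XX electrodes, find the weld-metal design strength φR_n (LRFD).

φR_n ≈ 1200 kN

E43XX → F_EXX = 430 MPa.
Effective throat (given) t_e = 20 mm.
A_we = 20 × 310 = 6200 mm².
F_nw = 0.6 F_EXX = 258 MPa.
φR_n = 0.75 × 258 × 6200 × 10⁻³ = 1200 kN.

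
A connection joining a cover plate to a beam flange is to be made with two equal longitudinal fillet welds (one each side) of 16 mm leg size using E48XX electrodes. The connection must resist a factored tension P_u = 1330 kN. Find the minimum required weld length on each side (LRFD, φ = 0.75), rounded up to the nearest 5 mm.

L = 275 mm on each side

E48XX → F_EXX = 480 MPa.
Throat t_e = 0.707 × 16 = 11.31 mm.
φr_n = 0.75 × 0.6 × 480 × 11.31 × 10⁻³ = 2.443 kN/mm.
L_req = P_u / φr_n = 1330 / 2.443 = 544.3 mm total.
Per side: 544.3 / 2 = 272.2 mm.
Round up → use L = 275 mm on each side.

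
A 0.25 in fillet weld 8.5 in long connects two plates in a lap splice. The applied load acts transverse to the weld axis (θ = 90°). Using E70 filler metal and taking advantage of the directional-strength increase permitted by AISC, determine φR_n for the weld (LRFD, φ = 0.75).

φR_n ≈ 71 kips

E70XX → F_EXX = 70 ksi.
t_e = 0.707 × 0.25 = 0.1767 in; A_we = 0.1767 × 8.5 = 1.502 in².
Directional factor: 1.0 + 0.5 sin^1.5(90°) = 1.5.
F_nw = 0.6 × 70 × 1.5 = 63 ksi.
φR_n = 0.75 × 63 × 1.502 = 70.99 kips.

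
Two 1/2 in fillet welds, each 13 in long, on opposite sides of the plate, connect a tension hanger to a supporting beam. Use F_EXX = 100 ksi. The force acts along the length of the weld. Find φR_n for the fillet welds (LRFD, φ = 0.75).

Effective throat t_e = 0.707 × 0.5 = 0.3535 in.
Total length L = 26 in; A_we = 0.3535 × 26 = 9.191 in².
F_nw = 0.6 F_EXX = 0.6 × 100 = 60 ksi.
φR_n = 0.75 × 60 × 9.191 = 413.6 kip.

φR_n ≈ 414 kip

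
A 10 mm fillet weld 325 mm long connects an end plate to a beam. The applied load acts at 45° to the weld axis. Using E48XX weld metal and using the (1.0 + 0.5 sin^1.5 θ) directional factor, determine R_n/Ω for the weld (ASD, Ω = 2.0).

E48XX → F_EXX = 480 MPa.
t_e = 0.707 × 10 = 7.07 mm; A_we = 7.07 × 325 = 2298 mm².
Directional factor: 1.0 + 0.5 sin^1.5(45°) = 1.297.
F_nw = 0.6 × 480 × 1.297 = 373.6 MPa.
R_n/Ω = (373.6 × 2298) / 2.0 × 10⁻³ = 429.2 kN.

R_n/Ω ≈ 429 kN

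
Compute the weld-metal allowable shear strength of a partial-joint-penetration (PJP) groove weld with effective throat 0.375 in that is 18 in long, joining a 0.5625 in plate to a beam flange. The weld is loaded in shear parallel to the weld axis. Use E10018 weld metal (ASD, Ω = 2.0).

E100XX → F_EXX = 100 ksi.
Effective throat (given) t_e = 0.375 in.
A_we = 0.375 × 18 = 6.75 in².
F_nw = 0.6 F_EXX = 60 ksi.
R_n/Ω = (60 × 6.75) / 2.0 = 202.5 kips.

R_n/Ω ≈ 202 kips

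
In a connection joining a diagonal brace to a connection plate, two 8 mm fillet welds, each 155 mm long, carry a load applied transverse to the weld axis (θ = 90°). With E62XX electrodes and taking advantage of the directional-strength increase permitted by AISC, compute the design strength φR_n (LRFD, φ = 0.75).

φR_n ≈ 734 kN

E62XX → F_EXX = 620 MPa.
t_e = 0.707 × 8 = 5.656 mm; A_we = 5.656 × 310 = 1753 mm².
Directional factor: 1.0 + 0.5 sin^1.5(90°) = 1.5.
F_nw = 0.6 × 620 × 1.5 = 558 MPa.
φR_n = 0.75 × 558 × 1753 × 10⁻³ = 733.8 kN.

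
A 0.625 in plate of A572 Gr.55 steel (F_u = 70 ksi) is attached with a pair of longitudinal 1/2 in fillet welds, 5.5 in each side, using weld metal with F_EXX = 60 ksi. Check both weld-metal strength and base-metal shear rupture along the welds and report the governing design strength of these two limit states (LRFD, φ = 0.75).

φR_n ≈ 105 kip (weld metal governs)

t_e = 0.707 × 0.5 = 0.3535 in; L = 11 in.
Weld metal: φR_n = 0.75 × 0.6 × 60 × 0.3535 × 11 = 105 kip.
Base metal (shear rupture): φR_n = 0.75 × 0.6 × 70 × 0.625 × 11 = 216.6 kip.
Governing: weld metal.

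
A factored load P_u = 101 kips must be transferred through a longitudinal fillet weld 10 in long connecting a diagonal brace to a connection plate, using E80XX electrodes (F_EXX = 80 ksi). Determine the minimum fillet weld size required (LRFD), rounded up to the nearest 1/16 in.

Total weld length L = 10 in.
Required throat t_e = P_u / (φ × 0.6 F_EXX × L) = 101 / (0.75 × 0.6 × 80 × 10) = 0.2806 in.
Required leg w = t_e / 0.707 = 0.3968 in → use 7/16 in.

w = 7/16 in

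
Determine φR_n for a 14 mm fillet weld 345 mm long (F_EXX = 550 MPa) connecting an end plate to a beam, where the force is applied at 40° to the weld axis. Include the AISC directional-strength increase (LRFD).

φR_n ≈ 1060 kN

t_e = 0.707 × 14 = 9.898 mm; A_we = 9.898 × 345 = 3415 mm².
Directional factor: 1.0 + 0.5 sin^1.5(40°) = 1.258.
F_nw = 0.6 × 550 × 1.258 = 415 MPa.
φR_n = 0.75 × 415 × 3415 × 10⁻³ = 1063 kN.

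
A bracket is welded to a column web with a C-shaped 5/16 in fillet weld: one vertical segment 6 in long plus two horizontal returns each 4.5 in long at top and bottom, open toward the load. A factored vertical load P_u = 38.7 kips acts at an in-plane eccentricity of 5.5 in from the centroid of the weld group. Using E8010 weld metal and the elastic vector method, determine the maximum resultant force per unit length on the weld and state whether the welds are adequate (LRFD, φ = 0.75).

f_max ≈ 9.04 kip/in; NOT adequate

E80XX → F_EXX = 80 ksi.
Total weld length L_w = 15 in. Treat welds as unit-width lines.
Centroid: x̄ = 2×4.5×2.25 / 15 = 1.35 in from the vertical weld.
Polar moment about centroid: J = I_x + I_y = [6³/12 + 2×4.5×3²] + [6×1.35² + 2(4.5³/12 + 4.5×0.9²)] = 132.4 in³.
Direct shear f_v = P/L_w = 38.7 / 15 = 2.58 kip/in (vertical).
Torsion M = P·e = 38.7 × 5.5 = 212.85 kip·in.
Critical point at (x, y) = (3.15, 3) from centroid. f_tx = M·y/J = 4.822 kip/in; f_ty = M·x/J = 5.064 kip/in.
Resultant f_max = √[f_tx² + (f_v + f_ty)²] = √[4.822² + (2.58 + 5.064)²] = 9.038 kip/in.
Capacity per unit length: φr_n = 0.75 × 0.6 × 80 × (0.707 × 0.3125) = 7.954 kip/in.
9.038 > 7.954 → NOT adequate.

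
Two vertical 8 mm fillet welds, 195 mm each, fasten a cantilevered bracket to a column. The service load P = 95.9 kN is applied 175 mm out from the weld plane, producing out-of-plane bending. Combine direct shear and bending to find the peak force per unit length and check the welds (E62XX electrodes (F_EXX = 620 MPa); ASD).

L_w = 2 × 195 = 390 mm; section modulus (unit throat) S = 2 × L²/6 = 12680 mm².
Direct shear f_v = P/L_w = 95.9×10³/390 = 245.9 N/mm.
Moment M = P × e = 95.9×10³ × 175 = 16782000 N·mm; bending f_b = M/S = 1324 N/mm.
f_max = √(f_v² + f_b²) = √(245.9² + 1324²) = 1347 N/mm.
r_n/Ω = (1/2.0) × 0.6 × 620 × (0.707 × 8) = 1052 N/mm → NOT adequate.

f_max ≈ 1350 N/mm; NOT adequate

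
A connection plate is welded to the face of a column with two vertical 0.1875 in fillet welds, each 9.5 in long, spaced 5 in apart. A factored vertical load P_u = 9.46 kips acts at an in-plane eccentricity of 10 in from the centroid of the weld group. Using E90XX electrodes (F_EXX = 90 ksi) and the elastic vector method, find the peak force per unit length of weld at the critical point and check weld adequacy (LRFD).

f_max ≈ 2.22 kip/in; adequate

Total weld length L_w = 19 in. Treat welds as unit-width lines.
Polar moment about centroid: J = 2[d³/12 + d(b/2)²] = 2[9.5³/12 + 9.5×2.5²] = 261.6 in³.
Direct shear f_v = P/L_w = 9.46 / 19 = 0.4979 kip/in (vertical).
Torsion M = P·e = 9.46 × 10 = 94.6 kip·in.
Critical point at (x, y) = (2.5, 4.75) from centroid. f_tx = M·y/J = 1.717 kip/in; f_ty = M·x/J = 0.9039 kip/in.
Resultant f_max = √[f_tx² + (f_v + f_ty)²] = √[1.717² + (0.4979 + 0.9039)²] = 2.217 kip/in.
Capacity per unit length: φr_n = 0.75 × 0.6 × 90 × (0.707 × 0.1875) = 5.369 kip/in.
2.217 ≤ 5.369 → adequate.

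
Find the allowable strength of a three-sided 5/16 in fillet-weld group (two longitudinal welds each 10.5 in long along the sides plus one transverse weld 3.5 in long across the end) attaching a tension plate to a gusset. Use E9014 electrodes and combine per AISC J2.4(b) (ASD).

E90XX → F_EXX = 90 ksi.
t_e = 0.707 × 0.3125 = 0.2209 in.
R_nwl = 0.6 × 90 × 0.2209 × 21 = 250.5 kips (longitudinal, 2 welds).
R_nwt = 0.6 × 90 × 0.2209 × 3.5 = 41.76 kips (transverse, base value).
(i) R_nwl + R_nwt = 292.3 kips; (ii) 0.85 R_nwl + 1.5 R_nwt = 275.6 kips.
R_n = max = 292.3 kips [governs: (i)]; R_n/Ω = 146.2 kips.

R_n/Ω ≈ 146 kips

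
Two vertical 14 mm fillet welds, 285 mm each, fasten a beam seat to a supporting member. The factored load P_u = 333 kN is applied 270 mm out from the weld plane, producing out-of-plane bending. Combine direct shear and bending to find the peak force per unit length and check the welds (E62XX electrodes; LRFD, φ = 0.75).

f_max ≈ 3370 N/mm; NOT adequate

E62XX → F_EXX = 620 MPa.
L_w = 2 × 285 = 570 mm; section modulus (unit throat) S = 2 × L²/6 = 27080 mm².
Direct shear f_v = P/L_w = 333×10³/570 = 584.2 N/mm.
Moment M = P × e = 333×10³ × 270 = 89910000 N·mm; bending f_b = M/S = 3321 N/mm.
f_max = √(f_v² + f_b²) = √(584.2² + 3321²) = 3372 N/mm.
φr_n = 0.75 × 0.6 × 620 × (0.707 × 14) = 2762 N/mm → NOT adequate.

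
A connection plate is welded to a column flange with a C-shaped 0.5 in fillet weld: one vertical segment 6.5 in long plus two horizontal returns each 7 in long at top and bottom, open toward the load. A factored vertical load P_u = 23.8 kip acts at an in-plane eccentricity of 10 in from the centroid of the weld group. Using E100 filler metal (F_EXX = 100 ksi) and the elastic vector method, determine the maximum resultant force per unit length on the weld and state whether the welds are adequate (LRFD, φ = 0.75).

Total weld length L_w = 20.5 in. Treat welds as unit-width lines.
Centroid: x̄ = 2×7×3.5 / 20.5 = 2.39 in from the vertical weld.
Polar moment about centroid: J = I_x + I_y = [6.5³/12 + 2×7×3.25²] + [6.5×2.39² + 2(7³/12 + 7×1.11²)] = 282.3 in³.
Direct shear f_v = P/L_w = 23.8 / 20.5 = 1.161 kip/in (vertical).
Torsion M = P·e = 23.8 × 10 = 238 kip·in.
Critical point at (x, y) = (4.61, 3.25) from centroid. f_tx = M·y/J = 2.74 kip/in; f_ty = M·x/J = 3.886 kip/in.
Resultant f_max = √[f_tx² + (f_v + f_ty)²] = √[2.74² + (1.161 + 3.886)²] = 5.743 kip/in.
Capacity per unit length: φr_n = 0.75 × 0.6 × 100 × (0.707 × 0.5) = 15.91 kip/in.
5.743 ≤ 15.91 → adequate.

f_max ≈ 5.74 kip/in; adequate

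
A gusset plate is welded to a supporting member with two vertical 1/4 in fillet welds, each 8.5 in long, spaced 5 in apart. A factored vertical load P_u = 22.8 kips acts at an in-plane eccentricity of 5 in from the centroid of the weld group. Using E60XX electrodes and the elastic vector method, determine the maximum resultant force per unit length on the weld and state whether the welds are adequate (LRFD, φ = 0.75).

f_max ≈ 3.57 kip/in; adequate

E60XX → F_EXX = 60 ksi.
Total weld length L_w = 17 in. Treat welds as unit-width lines.
Polar moment about centroid: J = 2[d³/12 + d(b/2)²] = 2[8.5³/12 + 8.5×2.5²] = 208.6 in³.
Direct shear f_v = P/L_w = 22.8 / 17 = 1.341 kip/in (vertical).
Torsion M = P·e = 22.8 × 5 = 114 kip·in.
Critical point at (x, y) = (2.5, 4.25) from centroid. f_tx = M·y/J = 2.323 kip/in; f_ty = M·x/J = 1.366 kip/in.
Resultant f_max = √[f_tx² + (f_v + f_ty)²] = √[2.323² + (1.341 + 1.366)²] = 3.567 kip/in.
Capacity per unit length: φr_n = 0.75 × 0.6 × 60 × (0.707 × 0.25) = 4.772 kip/in.
3.567 ≤ 4.772 → adequate.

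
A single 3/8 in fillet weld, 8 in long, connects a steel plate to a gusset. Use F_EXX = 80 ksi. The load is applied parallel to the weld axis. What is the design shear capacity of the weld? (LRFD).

Effective throat t_e = 0.707 × 0.375 = 0.2651 in.
Total length L = 8 in; A_we = 0.2651 × 8 = 2.121 in².
F_nw = 0.6 F_EXX = 0.6 × 80 = 48 ksi.
φR_n = 0.75 × 48 × 2.121 = 76.36 kips.

φR_n ≈ 76.4 kips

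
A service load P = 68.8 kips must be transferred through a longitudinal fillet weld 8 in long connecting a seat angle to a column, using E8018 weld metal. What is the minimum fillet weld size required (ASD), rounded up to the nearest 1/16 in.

E80XX → F_EXX = 80 ksi.
Total weld length L = 8 in.
Required throat t_e = P × Ω / (0.6 F_EXX × L) = 68.8 × 2.0 / (0.6 × 80 × 8) = 0.3583 in.
Required leg w = t_e / 0.707 = 0.5068 in → use 9/16 in.

w = 9/16 in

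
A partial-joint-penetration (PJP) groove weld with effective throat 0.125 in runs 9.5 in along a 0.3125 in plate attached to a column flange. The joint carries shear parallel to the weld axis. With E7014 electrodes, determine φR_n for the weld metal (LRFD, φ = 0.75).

φR_n ≈ 37.4 kips

E70XX → F_EXX = 70 ksi.
Effective throat (given) t_e = 0.125 in.
A_we = 0.125 × 9.5 = 1.188 in².
F_nw = 0.6 F_EXX = 42 ksi.
φR_n = 0.75 × 42 × 1.188 = 37.41 kips.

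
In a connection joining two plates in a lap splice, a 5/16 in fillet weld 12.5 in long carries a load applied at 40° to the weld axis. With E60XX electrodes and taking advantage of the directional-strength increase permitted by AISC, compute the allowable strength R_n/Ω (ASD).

E60XX → F_EXX = 60 ksi.
t_e = 0.707 × 0.3125 = 0.2209 in; A_we = 0.2209 × 12.5 = 2.762 in².
Directional factor: 1.0 + 0.5 sin^1.5(40°) = 1.258.
F_nw = 0.6 × 60 × 1.258 = 45.28 ksi.
R_n/Ω = (45.28 × 2.762) / 2.0 = 62.52 kips.

R_n/Ω ≈ 62.5 kips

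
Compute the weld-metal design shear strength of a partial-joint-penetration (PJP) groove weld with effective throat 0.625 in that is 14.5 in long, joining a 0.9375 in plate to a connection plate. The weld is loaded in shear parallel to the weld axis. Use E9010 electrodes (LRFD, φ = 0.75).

E90XX → F_EXX = 90 ksi.
Effective throat (given) t_e = 0.625 in.
A_we = 0.625 × 14.5 = 9.062 in².
F_nw = 0.6 F_EXX = 54 ksi.
φR_n = 0.75 × 54 × 9.062 = 367 kip.

φR_n ≈ 367 kip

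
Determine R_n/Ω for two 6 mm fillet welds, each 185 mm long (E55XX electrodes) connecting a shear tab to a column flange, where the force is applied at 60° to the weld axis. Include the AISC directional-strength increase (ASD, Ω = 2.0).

R_n/Ω ≈ 363 kN

E55XX → F_EXX = 550 MPa.
t_e = 0.707 × 6 = 4.242 mm; A_we = 4.242 × 370 = 1570 mm².
Directional factor: 1.0 + 0.5 sin^1.5(60°) = 1.403.
F_nw = 0.6 × 550 × 1.403 = 463 MPa.
R_n/Ω = (463 × 1570) / 2.0 × 10⁻³ = 363.3 kN.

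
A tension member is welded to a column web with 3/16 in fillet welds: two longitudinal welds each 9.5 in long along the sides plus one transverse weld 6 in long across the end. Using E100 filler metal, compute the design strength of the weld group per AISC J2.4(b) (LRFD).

φR_n ≈ 150 kip

E100XX → F_EXX = 100 ksi.
t_e = 0.707 × 0.1875 = 0.1326 in.
R_nwl = 0.6 × 100 × 0.1326 × 19 = 151.1 kip (longitudinal, 2 welds).
R_nwt = 0.6 × 100 × 0.1326 × 6 = 47.72 kip (transverse, base value).
(i) R_nwl + R_nwt = 198.8 kip; (ii) 0.85 R_nwl + 1.5 R_nwt = 200 kip.
R_n = max = 200 kip [governs: (ii)]; φR_n = 150 kip.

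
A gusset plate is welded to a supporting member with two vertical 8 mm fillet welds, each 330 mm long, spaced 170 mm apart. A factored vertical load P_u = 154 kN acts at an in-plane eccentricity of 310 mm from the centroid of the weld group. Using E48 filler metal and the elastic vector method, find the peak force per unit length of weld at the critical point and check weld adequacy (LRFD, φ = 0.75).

f_max ≈ 953 N/mm; adequate

E48XX → F_EXX = 480 MPa.
Total weld length L_w = 660 mm. Treat welds as unit-width lines.
Polar moment about centroid: J = 2[d³/12 + d(b/2)²] = 2[330³/12 + 330×85²] = 10760000 mm³.
Direct shear f_v = P/L_w = 154×10³ / 660 = 233.3 N/mm (vertical).
Torsion M = P·e = 154×10³ × 310 = 47740000 N·mm.
Critical point at (x, y) = (85, 165) from centroid. f_tx = M·y/J = 732.2 N/mm; f_ty = M·x/J = 377.2 N/mm.
Resultant f_max = √[f_tx² + (f_v + f_ty)²] = √[732.2² + (233.3 + 377.2)²] = 953.4 N/mm.
Capacity per unit length: φr_n = 0.75 × 0.6 × 480 × (0.707 × 8) = 1222 N/mm.
953.4 ≤ 1222 → adequate.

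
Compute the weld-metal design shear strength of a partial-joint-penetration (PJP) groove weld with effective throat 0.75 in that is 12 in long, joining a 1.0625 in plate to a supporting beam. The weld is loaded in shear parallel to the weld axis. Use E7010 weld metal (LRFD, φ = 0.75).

φR_n ≈ 284 kips

E70XX → F_EXX = 70 ksi.
Effective throat (given) t_e = 0.75 in.
A_we = 0.75 × 12 = 9 in².
F_nw = 0.6 F_EXX = 42 ksi.
φR_n = 0.75 × 42 × 9 = 283.5 kips.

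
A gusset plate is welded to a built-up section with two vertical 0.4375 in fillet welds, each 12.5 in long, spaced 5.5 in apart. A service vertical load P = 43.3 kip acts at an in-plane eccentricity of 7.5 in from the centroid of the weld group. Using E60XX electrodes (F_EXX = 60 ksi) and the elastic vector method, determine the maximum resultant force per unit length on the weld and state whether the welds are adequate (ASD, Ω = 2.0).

Total weld length L_w = 25 in. Treat welds as unit-width lines.
Polar moment about centroid: J = 2[d³/12 + d(b/2)²] = 2[12.5³/12 + 12.5×2.75²] = 514.6 in³.
Direct shear f_v = P/L_w = 43.3 / 25 = 1.732 kip/in (vertical).
Torsion M = P·e = 43.3 × 7.5 = 324.75 kip·in.
Critical point at (x, y) = (2.75, 6.25) from centroid. f_tx = M·y/J = 3.944 kip/in; f_ty = M·x/J = 1.736 kip/in.
Resultant f_max = √[f_tx² + (f_v + f_ty)²] = √[3.944² + (1.732 + 1.736)²] = 5.252 kip/in.
Capacity per unit length: r_n/Ω = (1/2.0) × 0.6 × 60 × (0.707 × 0.4375) = 5.568 kip/in.
5.252 ≤ 5.568 → adequate.

f_max ≈ 5.25 kip/in; adequate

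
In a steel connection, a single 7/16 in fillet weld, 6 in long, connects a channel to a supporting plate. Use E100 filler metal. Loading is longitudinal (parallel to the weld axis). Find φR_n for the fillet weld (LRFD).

E100XX → F_EXX = 100 ksi.
Effective throat t_e = 0.707 × 0.4375 = 0.3093 in.
Total length L = 6 in; A_we = 0.3093 × 6 = 1.856 in².
F_nw = 0.6 F_EXX = 0.6 × 100 = 60 ksi.
φR_n = 0.75 × 60 × 1.856 = 83.51 kip.

φR_n ≈ 83.5 kip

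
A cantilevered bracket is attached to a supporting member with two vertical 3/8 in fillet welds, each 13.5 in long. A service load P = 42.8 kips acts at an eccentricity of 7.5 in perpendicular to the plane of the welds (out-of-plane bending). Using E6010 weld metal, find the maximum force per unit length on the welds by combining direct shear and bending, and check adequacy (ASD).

E60XX → F_EXX = 60 ksi.
L_w = 2 × 13.5 = 27 in; section modulus (unit throat) S = 2 × L²/6 = 60.75 in².
Direct shear f_v = P/L_w = 42.8/27 = 1.585 kip/in.
Moment M = P × e = 42.8 × 7.5 = 321 kip·in; bending f_b = M/S = 5.284 kip/in.
f_max = √(f_v² + f_b²) = √(1.585² + 5.284²) = 5.517 kip/in.
r_n/Ω = (1/2.0) × 0.6 × 60 × (0.707 × 0.375) = 4.772 kip/in → NOT adequate.

f_max ≈ 5.52 kip/in; NOT adequate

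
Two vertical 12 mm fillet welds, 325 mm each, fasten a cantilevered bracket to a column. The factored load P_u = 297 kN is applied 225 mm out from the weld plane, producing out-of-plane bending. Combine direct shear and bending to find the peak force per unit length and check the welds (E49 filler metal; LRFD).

E49XX → F_EXX = 490 MPa.
L_w = 2 × 325 = 650 mm; section modulus (unit throat) S = 2 × L²/6 = 35210 mm².
Direct shear f_v = P/L_w = 297×10³/650 = 456.9 N/mm.
Moment M = P × e = 297×10³ × 225 = 66825000 N·mm; bending f_b = M/S = 1898 N/mm.
f_max = √(f_v² + f_b²) = √(456.9² + 1898²) = 1952 N/mm.
φr_n = 0.75 × 0.6 × 490 × (0.707 × 12) = 1871 N/mm → NOT adequate.

f_max ≈ 1950 N/mm; NOT adequate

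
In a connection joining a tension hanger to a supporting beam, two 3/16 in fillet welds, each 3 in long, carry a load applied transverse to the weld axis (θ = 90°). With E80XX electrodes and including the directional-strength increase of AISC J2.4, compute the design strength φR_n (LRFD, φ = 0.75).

E80XX → F_EXX = 80 ksi.
t_e = 0.707 × 0.1875 = 0.1326 in; A_we = 0.1326 × 6 = 0.7954 in².
Directional factor: 1.0 + 0.5 sin^1.5(90°) = 1.5.
F_nw = 0.6 × 80 × 1.5 = 72 ksi.
φR_n = 0.75 × 72 × 0.7954 = 42.95 kips.

φR_n ≈ 43 kips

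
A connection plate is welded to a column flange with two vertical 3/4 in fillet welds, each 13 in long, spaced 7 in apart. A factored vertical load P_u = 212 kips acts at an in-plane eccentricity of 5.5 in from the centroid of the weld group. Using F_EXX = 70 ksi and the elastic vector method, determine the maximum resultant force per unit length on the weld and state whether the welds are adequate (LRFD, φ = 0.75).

Total weld length L_w = 26 in. Treat welds as unit-width lines.
Polar moment about centroid: J = 2[d³/12 + d(b/2)²] = 2[13³/12 + 13×3.5²] = 684.7 in³.
Direct shear f_v = P/L_w = 212 / 26 = 8.154 kip/in (vertical).
Torsion M = P·e = 212 × 5.5 = 1166 kip·in.
Critical point at (x, y) = (3.5, 6.5) from centroid. f_tx = M·y/J = 11.07 kip/in; f_ty = M·x/J = 5.961 kip/in.
Resultant f_max = √[f_tx² + (f_v + f_ty)²] = √[11.07² + (8.154 + 5.961)²] = 17.94 kip/in.
Capacity per unit length: φr_n = 0.75 × 0.6 × 70 × (0.707 × 0.75) = 16.7 kip/in.
17.94 > 16.7 → NOT adequate.

f_max ≈ 17.9 kip/in; NOT adequate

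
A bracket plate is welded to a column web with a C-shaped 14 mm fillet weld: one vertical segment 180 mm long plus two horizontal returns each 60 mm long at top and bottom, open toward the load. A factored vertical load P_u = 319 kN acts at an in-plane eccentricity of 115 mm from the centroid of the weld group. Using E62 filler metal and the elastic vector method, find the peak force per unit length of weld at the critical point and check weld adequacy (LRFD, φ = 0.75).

f_max ≈ 3050 N/mm; NOT adequate

E62XX → F_EXX = 620 MPa.
Total weld length L_w = 300 mm. Treat welds as unit-width lines.
Centroid: x̄ = 2×60×30 / 300 = 12 mm from the vertical weld.
Polar moment about centroid: J = I_x + I_y = [180³/12 + 2×60×90²] + [180×12² + 2(60³/12 + 60×18²)] = 1559000 mm³.
Direct shear f_v = P/L_w = 319×10³ / 300 = 1063 N/mm (vertical).
Torsion M = P·e = 319×10³ × 115 = 36685000 N·mm.
Critical point at (x, y) = (48, 90) from centroid. f_tx = M·y/J = 2118 N/mm; f_ty = M·x/J = 1130 N/mm.
Resultant f_max = √[f_tx² + (f_v + f_ty)²] = √[2118² + (1063 + 1130)²] = 3049 N/mm.
Capacity per unit length: φr_n = 0.75 × 0.6 × 620 × (0.707 × 14) = 2762 N/mm.
3049 > 2762 → NOT adequate.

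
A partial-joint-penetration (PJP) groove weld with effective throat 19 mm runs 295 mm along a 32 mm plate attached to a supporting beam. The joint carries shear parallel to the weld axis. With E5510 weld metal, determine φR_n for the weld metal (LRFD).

E55XX → F_EXX = 550 MPa.
Effective throat (given) t_e = 19 mm.
A_we = 19 × 295 = 5605 mm².
F_nw = 0.6 F_EXX = 330 MPa.
φR_n = 0.75 × 330 × 5605 × 10⁻³ = 1387 kN.

φR_n ≈ 1390 kN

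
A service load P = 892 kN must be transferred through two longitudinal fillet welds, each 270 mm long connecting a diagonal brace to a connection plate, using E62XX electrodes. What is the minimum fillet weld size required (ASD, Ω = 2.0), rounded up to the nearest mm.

w = 13 mm

E62XX → F_EXX = 620 MPa.
Total weld length L = 540 mm.
Required throat t_e = P × Ω / (0.6 F_EXX × L) = 892 × 2.0 / (0.6 × 620 × 540 × 10⁻³) = 8.881 mm.
Required leg w = t_e / 0.707 = 12.56 mm → use 13 mm.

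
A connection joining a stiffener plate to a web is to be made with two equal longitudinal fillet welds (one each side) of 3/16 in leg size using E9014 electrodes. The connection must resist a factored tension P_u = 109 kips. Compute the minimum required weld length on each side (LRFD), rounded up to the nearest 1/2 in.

E90XX → F_EXX = 90 ksi.
Throat t_e = 0.707 × 0.1875 = 0.1326 in.
φr_n = 0.75 × 0.6 × 90 × 0.1326 = 5.369 kips/in.
L_req = P_u / φr_n = 109 / 5.369 = 20.3 in total.
Per side: 20.3 / 2 = 10.15 in.
Round up → use L = 10.5 in on each side.

L = 10.5 in on each side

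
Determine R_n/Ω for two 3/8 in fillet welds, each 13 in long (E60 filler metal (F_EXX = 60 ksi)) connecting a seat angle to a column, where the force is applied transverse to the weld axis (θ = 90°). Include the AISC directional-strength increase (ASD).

R_n/Ω ≈ 186 kip

t_e = 0.707 × 0.375 = 0.2651 in; A_we = 0.2651 × 26 = 6.893 in².
Directional factor: 1.0 + 0.5 sin^1.5(90°) = 1.5.
F_nw = 0.6 × 60 × 1.5 = 54 ksi.
R_n/Ω = (54 × 6.893) / 2.0 = 186.1 kip.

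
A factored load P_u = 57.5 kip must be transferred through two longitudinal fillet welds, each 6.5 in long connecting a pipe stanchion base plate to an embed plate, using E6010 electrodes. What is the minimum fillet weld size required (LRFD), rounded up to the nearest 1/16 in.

E60XX → F_EXX = 60 ksi.
Total weld length L = 13 in.
Required throat t_e = P_u / (φ × 0.6 F_EXX × L) = 57.5 / (0.75 × 0.6 × 60 × 13) = 0.1638 in.
Required leg w = t_e / 0.707 = 0.2317 in → use 1/4 in.

w = 1/4 in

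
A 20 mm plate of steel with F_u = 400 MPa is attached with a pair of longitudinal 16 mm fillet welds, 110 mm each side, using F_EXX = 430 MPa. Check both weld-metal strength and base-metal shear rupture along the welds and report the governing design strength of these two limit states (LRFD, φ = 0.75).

t_e = 0.707 × 16 = 11.31 mm; L = 220 mm.
Weld metal: φR_n = 0.75 × 0.6 × 430 × 11.31 × 220 × 10⁻³ = 481.6 kN.
Base metal (shear rupture): φR_n = 0.75 × 0.6 × 400 × 20 × 220 × 10⁻³ = 792 kN.
Governing: weld metal.

φR_n ≈ 482 kN (weld metal governs)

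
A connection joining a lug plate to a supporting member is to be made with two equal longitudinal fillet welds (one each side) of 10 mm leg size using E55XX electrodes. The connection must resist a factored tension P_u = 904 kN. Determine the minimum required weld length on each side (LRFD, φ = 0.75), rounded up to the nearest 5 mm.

L = 260 mm on each side

E55XX → F_EXX = 550 MPa.
Throat t_e = 0.707 × 10 = 7.07 mm.
φr_n = 0.75 × 0.6 × 550 × 7.07 × 10⁻³ = 1.75 kN/mm.
L_req = P_u / φr_n = 904 / 1.75 = 516.6 mm total.
Per side: 516.6 / 2 = 258.3 mm.
Round up → use L = 260 mm on each side.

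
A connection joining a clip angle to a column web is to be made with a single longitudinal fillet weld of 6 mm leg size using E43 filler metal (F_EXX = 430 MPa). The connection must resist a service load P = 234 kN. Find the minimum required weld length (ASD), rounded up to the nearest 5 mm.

L = 430 mm

Throat t_e = 0.707 × 6 = 4.242 mm.
r_n/Ω = (0.6 × 430 × 4.242) / 2.0 = 547.2 N/mm = 0.5472 kN/mm.
L_req = P / (r_n/Ω) = 234 / 0.5472 = 427.6 mm total.
Round up → use L = 430 mm.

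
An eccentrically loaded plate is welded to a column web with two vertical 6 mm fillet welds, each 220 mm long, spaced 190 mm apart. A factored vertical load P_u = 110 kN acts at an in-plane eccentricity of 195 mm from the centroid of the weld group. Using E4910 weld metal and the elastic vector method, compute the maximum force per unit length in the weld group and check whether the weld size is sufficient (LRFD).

f_max ≈ 731 N/mm; adequate

E49XX → F_EXX = 490 MPa.
Total weld length L_w = 440 mm. Treat welds as unit-width lines.
Polar moment about centroid: J = 2[d³/12 + d(b/2)²] = 2[220³/12 + 220×95²] = 5746000 mm³.
Direct shear f_v = P/L_w = 110×10³ / 440 = 250 N/mm (vertical).
Torsion M = P·e = 110×10³ × 195 = 21450000 N·mm.
Critical point at (x, y) = (95, 110) from centroid. f_tx = M·y/J = 410.7 N/mm; f_ty = M·x/J = 354.7 N/mm.
Resultant f_max = √[f_tx² + (f_v + f_ty)²] = √[410.7² + (250 + 354.7)²] = 730.9 N/mm.
Capacity per unit length: φr_n = 0.75 × 0.6 × 490 × (0.707 × 6) = 935.4 N/mm.
730.9 ≤ 935.4 → adequate.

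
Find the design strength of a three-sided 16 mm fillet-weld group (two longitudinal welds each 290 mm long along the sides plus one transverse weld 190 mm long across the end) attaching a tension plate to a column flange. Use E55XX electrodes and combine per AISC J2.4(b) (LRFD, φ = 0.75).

φR_n ≈ 2180 kN

E55XX → F_EXX = 550 MPa.
t_e = 0.707 × 16 = 11.31 mm.
R_nwl = 0.6 × 550 × 11.31 × 580 × 10⁻³ = 2165 kN (longitudinal, 2 welds).
R_nwt = 0.6 × 550 × 11.31 × 190 × 10⁻³ = 709.3 kN (transverse, base value).
(i) R_nwl + R_nwt = 2874 kN; (ii) 0.85 R_nwl + 1.5 R_nwt = 2904 kN.
R_n = max = 2904 kN [governs: (ii)]; φR_n = 2178 kN.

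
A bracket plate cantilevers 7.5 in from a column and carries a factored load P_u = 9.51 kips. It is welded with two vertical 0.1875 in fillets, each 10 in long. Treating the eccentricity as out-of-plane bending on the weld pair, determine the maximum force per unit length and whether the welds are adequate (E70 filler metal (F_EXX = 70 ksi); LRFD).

L_w = 2 × 10 = 20 in; section modulus (unit throat) S = 2 × L²/6 = 33.33 in².
Direct shear f_v = P/L_w = 9.51/20 = 0.4755 kip/in.
Moment M = P × e = 9.51 × 7.5 = 71.325 kip·in; bending f_b = M/S = 2.14 kip/in.
f_max = √(f_v² + f_b²) = √(0.4755² + 2.14²) = 2.192 kip/in.
φr_n = 0.75 × 0.6 × 70 × (0.707 × 0.1875) = 4.176 kip/in → adequate.

f_max ≈ 2.19 kip/in; adequate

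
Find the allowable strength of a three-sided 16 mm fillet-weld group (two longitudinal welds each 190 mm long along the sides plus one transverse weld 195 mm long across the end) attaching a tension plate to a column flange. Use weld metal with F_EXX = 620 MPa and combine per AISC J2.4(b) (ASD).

t_e = 0.707 × 16 = 11.31 mm.
R_nwl = 0.6 × 620 × 11.31 × 380 × 10⁻³ = 1599 kN (longitudinal, 2 welds).
R_nwt = 0.6 × 620 × 11.31 × 195 × 10⁻³ = 820.6 kN (transverse, base value).
(i) R_nwl + R_nwt = 2420 kN; (ii) 0.85 R_nwl + 1.5 R_nwt = 2590 kN.
R_n = max = 2590 kN [governs: (ii)]; R_n/Ω = 1295 kN.

R_n/Ω ≈ 1300 kN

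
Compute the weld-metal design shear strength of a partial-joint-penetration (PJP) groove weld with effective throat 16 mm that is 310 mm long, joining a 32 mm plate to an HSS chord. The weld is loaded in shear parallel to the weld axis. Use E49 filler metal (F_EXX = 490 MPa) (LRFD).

φR_n ≈ 1090 kN

Effective throat (given) t_e = 16 mm.
A_we = 16 × 310 = 4960 mm².
F_nw = 0.6 F_EXX = 294 MPa.
φR_n = 0.75 × 294 × 4960 × 10⁻³ = 1094 kN.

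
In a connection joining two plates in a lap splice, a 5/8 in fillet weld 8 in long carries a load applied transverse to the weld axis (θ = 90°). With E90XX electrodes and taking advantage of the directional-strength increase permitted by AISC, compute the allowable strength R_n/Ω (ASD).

R_n/Ω ≈ 143 kips

E90XX → F_EXX = 90 ksi.
t_e = 0.707 × 0.625 = 0.4419 in; A_we = 0.4419 × 8 = 3.535 in².
Directional factor: 1.0 + 0.5 sin^1.5(90°) = 1.5.
F_nw = 0.6 × 90 × 1.5 = 81 ksi.
R_n/Ω = (81 × 3.535) / 2.0 = 143.2 kips.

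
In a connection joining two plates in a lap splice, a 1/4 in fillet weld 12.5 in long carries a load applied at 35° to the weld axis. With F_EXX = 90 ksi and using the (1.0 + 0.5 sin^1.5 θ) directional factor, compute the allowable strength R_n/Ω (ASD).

t_e = 0.707 × 0.25 = 0.1767 in; A_we = 0.1767 × 12.5 = 2.209 in².
Directional factor: 1.0 + 0.5 sin^1.5(35°) = 1.217.
F_nw = 0.6 × 90 × 1.217 = 65.73 ksi.
R_n/Ω = (65.73 × 2.209) / 2.0 = 72.61 kip.

R_n/Ω ≈ 72.6 kip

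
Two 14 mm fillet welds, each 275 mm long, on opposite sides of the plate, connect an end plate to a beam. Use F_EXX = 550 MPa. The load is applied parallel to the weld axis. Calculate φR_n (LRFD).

φR_n ≈ 1350 kN

Effective throat t_e = 0.707 × 14 = 9.898 mm.
Total length L = 550 mm; A_we = 9.898 × 550 = 5444 mm².
F_nw = 0.6 F_EXX = 0.6 × 550 = 330 MPa.
φR_n = 0.75 × 330 × 5444 × 10⁻³ = 1347 kN.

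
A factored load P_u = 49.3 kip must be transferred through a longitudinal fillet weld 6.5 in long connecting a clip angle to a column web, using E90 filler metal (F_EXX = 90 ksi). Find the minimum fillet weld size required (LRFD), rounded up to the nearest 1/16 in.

w = 5/16 in

Total weld length L = 6.5 in.
Required throat t_e = P_u / (φ × 0.6 F_EXX × L) = 49.3 / (0.75 × 0.6 × 90 × 6.5) = 0.1873 in.
Required leg w = t_e / 0.707 = 0.2649 in → use 5/16 in.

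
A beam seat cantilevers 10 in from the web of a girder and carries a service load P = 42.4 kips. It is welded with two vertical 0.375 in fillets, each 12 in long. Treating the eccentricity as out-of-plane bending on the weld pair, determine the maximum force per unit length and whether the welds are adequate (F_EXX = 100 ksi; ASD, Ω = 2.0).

f_max ≈ 9.01 kip/in; NOT adequate

L_w = 2 × 12 = 24 in; section modulus (unit throat) S = 2 × L²/6 = 48 in².
Direct shear f_v = P/L_w = 42.4/24 = 1.767 kip/in.
Moment M = P × e = 42.4 × 10 = 424 kip·in; bending f_b = M/S = 8.833 kip/in.
f_max = √(f_v² + f_b²) = √(1.767² + 8.833²) = 9.008 kip/in.
r_n/Ω = (1/2.0) × 0.6 × 100 × (0.707 × 0.375) = 7.954 kip/in → NOT adequate.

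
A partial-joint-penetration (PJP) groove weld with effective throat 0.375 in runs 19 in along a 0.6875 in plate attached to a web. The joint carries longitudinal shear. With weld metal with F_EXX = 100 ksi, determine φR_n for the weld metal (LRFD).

φR_n ≈ 321 kips

Effective throat (given) t_e = 0.375 in.
A_we = 0.375 × 19 = 7.125 in².
F_nw = 0.6 F_EXX = 60 ksi.
φR_n = 0.75 × 60 × 7.125 = 320.6 kips.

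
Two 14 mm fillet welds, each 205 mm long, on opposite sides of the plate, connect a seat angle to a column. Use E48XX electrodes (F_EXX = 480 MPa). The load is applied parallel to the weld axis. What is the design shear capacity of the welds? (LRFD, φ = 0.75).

Effective throat t_e = 0.707 × 14 = 9.898 mm.
Total length L = 410 mm; A_we = 9.898 × 410 = 4058 mm².
F_nw = 0.6 F_EXX = 0.6 × 480 = 288 MPa.
φR_n = 0.75 × 288 × 4058 × 10⁻³ = 876.6 kN.

φR_n ≈ 877 kN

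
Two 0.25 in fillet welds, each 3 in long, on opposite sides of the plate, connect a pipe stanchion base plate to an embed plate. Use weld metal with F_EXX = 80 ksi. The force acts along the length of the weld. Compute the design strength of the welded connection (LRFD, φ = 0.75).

Effective throat t_e = 0.707 × 0.25 = 0.1767 in.
Total length L = 6 in; A_we = 0.1767 × 6 = 1.06 in².
F_nw = 0.6 F_EXX = 0.6 × 80 = 48 ksi.
φR_n = 0.75 × 48 × 1.06 = 38.18 kip.

φR_n ≈ 38.2 kip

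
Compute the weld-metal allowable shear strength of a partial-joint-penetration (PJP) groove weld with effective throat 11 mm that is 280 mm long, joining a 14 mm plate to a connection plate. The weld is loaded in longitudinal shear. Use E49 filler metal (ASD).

R_n/Ω ≈ 453 kN

E49XX → F_EXX = 490 MPa.
Effective throat (given) t_e = 11 mm.
A_we = 11 × 280 = 3080 mm².
F_nw = 0.6 F_EXX = 294 MPa.
R_n/Ω = (294 × 3080) / 2.0 × 10⁻³ = 452.8 kN.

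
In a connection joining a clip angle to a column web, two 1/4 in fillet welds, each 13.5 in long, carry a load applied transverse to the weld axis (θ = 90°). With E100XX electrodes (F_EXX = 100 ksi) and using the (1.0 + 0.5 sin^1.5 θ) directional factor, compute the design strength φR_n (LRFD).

t_e = 0.707 × 0.25 = 0.1767 in; A_we = 0.1767 × 27 = 4.772 in².
Directional factor: 1.0 + 0.5 sin^1.5(90°) = 1.5.
F_nw = 0.6 × 100 × 1.5 = 90 ksi.
φR_n = 0.75 × 90 × 4.772 = 322.1 kip.

φR_n ≈ 322 kip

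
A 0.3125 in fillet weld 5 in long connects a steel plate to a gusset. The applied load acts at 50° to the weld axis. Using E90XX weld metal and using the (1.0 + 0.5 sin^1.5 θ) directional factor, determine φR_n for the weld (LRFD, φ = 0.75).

φR_n ≈ 59.7 kip

E90XX → F_EXX = 90 ksi.
t_e = 0.707 × 0.3125 = 0.2209 in; A_we = 0.2209 × 5 = 1.105 in².
Directional factor: 1.0 + 0.5 sin^1.5(50°) = 1.335.
F_nw = 0.6 × 90 × 1.335 = 72.1 ksi.
φR_n = 0.75 × 72.1 × 1.105 = 59.74 kip.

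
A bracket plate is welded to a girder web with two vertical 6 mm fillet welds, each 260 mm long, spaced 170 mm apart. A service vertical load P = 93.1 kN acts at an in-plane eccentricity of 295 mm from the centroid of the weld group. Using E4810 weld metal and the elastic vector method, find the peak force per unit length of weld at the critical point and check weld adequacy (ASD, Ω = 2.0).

E48XX → F_EXX = 480 MPa.
Total weld length L_w = 520 mm. Treat welds as unit-width lines.
Polar moment about centroid: J = 2[d³/12 + d(b/2)²] = 2[260³/12 + 260×85²] = 6686000 mm³.
Direct shear f_v = P/L_w = 93.1×10³ / 520 = 179 N/mm (vertical).
Torsion M = P·e = 93.1×10³ × 295 = 27464000 N·mm.
Critical point at (x, y) = (85, 130) from centroid. f_tx = M·y/J = 534 N/mm; f_ty = M·x/J = 349.1 N/mm.
Resultant f_max = √[f_tx² + (f_v + f_ty)²] = √[534² + (179 + 349.1)²] = 751.1 N/mm.
Capacity per unit length: r_n/Ω = (1/2.0) × 0.6 × 480 × (0.707 × 6) = 610.8 N/mm.
751.1 > 610.8 → NOT adequate.

f_max ≈ 751 N/mm; NOT adequate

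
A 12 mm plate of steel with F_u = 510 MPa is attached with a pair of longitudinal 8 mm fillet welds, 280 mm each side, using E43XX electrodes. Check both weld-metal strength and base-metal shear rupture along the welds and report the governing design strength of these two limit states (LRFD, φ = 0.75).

E43XX → F_EXX = 430 MPa.
t_e = 0.707 × 8 = 5.656 mm; L = 560 mm.
Weld metal: φR_n = 0.75 × 0.6 × 430 × 5.656 × 560 × 10⁻³ = 612.9 kN.
Base metal (shear rupture): φR_n = 0.75 × 0.6 × 510 × 12 × 560 × 10⁻³ = 1542 kN.
Governing: weld metal.

φR_n ≈ 613 kN (weld metal governs)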